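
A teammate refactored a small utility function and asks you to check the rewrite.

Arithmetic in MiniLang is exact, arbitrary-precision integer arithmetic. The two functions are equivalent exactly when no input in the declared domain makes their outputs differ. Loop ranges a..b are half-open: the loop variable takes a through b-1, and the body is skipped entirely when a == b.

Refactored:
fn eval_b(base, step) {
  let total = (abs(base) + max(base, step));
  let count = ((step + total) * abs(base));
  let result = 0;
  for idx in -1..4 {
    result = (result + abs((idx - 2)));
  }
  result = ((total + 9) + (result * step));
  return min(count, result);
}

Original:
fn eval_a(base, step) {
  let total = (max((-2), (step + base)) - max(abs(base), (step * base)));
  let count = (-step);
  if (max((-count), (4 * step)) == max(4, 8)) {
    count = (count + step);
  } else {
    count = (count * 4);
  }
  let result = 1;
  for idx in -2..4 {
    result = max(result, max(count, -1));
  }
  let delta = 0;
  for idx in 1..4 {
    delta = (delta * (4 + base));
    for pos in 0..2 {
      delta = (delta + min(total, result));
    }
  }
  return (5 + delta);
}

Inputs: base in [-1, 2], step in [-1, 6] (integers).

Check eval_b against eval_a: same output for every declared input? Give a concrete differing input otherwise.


The rewrite breaks on base=-1, step=-1, where the results are -73 and -1.
eval_a: total = -3; count = 1; (max((-count), (4 * step)) == max(4, 8)) -> false; count = 4; result = 1; [idx=-2]; result = 4; [idx=-1]; result = 4; [idx=0]; result = 4; [idx=1]; result = 4; [idx=2]; result = 4; [idx=3]; result = 4; delta = 0; [idx=1]; delta = 0; [pos=0]; delta = -3; [pos=1]; delta = -6; [idx=2]; delta = -18; [pos=0]; delta = -21; [pos=1]; delta = -24; [idx=3]; delta = -72; [pos=0]; delta = -75; [pos=1]; delta = -78; return -73
eval_b: total = 0; count = -1; result = 0; [idx=-1]; result = 3; [idx=0]; result = 5; [idx=1]; result = 6; [idx=2]; result = 6; [idx=3]; result = 7; result = 2; return -1
verdict: not equivalent; witness: base=-1, step=-1


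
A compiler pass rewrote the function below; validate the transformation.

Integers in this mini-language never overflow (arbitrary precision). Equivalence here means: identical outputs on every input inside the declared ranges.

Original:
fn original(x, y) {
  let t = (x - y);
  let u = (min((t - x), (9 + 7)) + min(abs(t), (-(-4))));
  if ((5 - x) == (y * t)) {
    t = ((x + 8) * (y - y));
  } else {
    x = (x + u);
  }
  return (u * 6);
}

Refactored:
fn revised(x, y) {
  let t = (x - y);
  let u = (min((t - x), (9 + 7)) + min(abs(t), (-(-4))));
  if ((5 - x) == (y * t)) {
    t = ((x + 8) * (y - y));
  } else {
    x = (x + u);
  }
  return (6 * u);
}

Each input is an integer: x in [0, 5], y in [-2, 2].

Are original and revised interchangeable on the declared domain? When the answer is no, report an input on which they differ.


The two versions differ — the changes include same computation, different form.
One worked example (x=4, y=-1) — original: t = 5; u = 5; ((5 - x) == (y * t)) -> false; x = 9; return 30; revised: t = 5; u = 5; ((5 - x) == (y * t)) -> false; x = 9; return 30; agreement on 30.
Sweeping the whole domain (30 inputs) finds no disagreement.
verdict: equivalent


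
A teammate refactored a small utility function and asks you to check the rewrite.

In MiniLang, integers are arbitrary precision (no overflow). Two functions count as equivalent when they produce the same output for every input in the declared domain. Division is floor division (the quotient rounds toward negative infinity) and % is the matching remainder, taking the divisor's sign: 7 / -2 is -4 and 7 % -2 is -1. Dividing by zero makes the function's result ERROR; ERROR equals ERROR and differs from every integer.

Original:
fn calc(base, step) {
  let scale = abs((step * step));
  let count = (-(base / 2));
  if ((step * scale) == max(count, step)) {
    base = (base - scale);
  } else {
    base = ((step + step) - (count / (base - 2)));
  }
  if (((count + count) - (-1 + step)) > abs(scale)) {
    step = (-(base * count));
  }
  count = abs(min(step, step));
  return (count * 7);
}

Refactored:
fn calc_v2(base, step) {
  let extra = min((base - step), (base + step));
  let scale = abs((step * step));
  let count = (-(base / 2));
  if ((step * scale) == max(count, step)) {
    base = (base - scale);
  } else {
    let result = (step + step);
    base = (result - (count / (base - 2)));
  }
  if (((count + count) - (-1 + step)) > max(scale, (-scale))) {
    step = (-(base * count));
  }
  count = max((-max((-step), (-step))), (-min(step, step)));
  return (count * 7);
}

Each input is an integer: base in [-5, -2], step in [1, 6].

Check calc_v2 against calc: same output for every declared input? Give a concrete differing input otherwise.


Equivalent — the differences include local variable names differ, plus arithmetic usage differs, plus min/max/abs usage differs, plus statement counts differ, yet no declared input distinguishes the two.
One worked example (base=-3, step=2) — calc: scale = 4; count = 2; ((step * scale) == max(count, step)) -> false; base = 5; (((count + count) - (-1 + step)) > abs(scale)) -> false; count = 2; return 14; calc_v2: extra = -5; scale = 4; count = 2; ((step * scale) == max(count, step)) -> false; result = 4; base = 5; (((count + count) - (-1 + step)) > max(scale, (-scale))) -> false; count = 2; return 14; agreement on 14.
Checked all 24 inputs in the declared domain: the outputs agree on every one.
verdict: equivalent


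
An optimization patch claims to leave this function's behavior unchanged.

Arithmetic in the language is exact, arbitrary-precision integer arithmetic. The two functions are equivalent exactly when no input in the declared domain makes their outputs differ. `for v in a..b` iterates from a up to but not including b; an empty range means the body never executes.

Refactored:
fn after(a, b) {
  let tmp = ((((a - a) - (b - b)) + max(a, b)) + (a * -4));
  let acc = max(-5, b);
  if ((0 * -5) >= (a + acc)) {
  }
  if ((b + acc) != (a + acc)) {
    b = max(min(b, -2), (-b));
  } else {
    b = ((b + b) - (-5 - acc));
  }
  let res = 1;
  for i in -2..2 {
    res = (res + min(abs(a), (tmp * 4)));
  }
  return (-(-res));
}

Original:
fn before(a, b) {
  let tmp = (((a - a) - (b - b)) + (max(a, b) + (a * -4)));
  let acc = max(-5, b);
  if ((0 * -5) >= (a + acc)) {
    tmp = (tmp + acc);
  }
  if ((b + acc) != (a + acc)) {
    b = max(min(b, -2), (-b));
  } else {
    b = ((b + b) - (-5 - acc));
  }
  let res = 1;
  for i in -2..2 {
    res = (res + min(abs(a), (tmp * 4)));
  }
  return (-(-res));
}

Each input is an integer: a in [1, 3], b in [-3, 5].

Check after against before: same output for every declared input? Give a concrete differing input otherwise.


These are not equivalent — on a=1, b=-3 the outputs split (-95 vs -47).
before: tmp=-3, then acc=-3, then ((0 * -5) >= (a + acc)) is true, then tmp=-6, then ((b + acc) != (a + acc)) is true, then b=3, then res=1, then (i=-2), then res=-23, then (i=-1), then res=-47, then (i=0), then res=-71, then (i=1), then res=-95, then returns -95
after: tmp=-3, then acc=-3, then ((0 * -5) >= (a + acc)) is true, then ((b + acc) != (a + acc)) is true, then b=3, then res=1, then (i=-2), then res=-11, then (i=-1), then res=-23, then (i=0), then res=-35, then (i=1), then res=-47, then returns -47
verdict: not equivalent; witness: a=1, b=-3


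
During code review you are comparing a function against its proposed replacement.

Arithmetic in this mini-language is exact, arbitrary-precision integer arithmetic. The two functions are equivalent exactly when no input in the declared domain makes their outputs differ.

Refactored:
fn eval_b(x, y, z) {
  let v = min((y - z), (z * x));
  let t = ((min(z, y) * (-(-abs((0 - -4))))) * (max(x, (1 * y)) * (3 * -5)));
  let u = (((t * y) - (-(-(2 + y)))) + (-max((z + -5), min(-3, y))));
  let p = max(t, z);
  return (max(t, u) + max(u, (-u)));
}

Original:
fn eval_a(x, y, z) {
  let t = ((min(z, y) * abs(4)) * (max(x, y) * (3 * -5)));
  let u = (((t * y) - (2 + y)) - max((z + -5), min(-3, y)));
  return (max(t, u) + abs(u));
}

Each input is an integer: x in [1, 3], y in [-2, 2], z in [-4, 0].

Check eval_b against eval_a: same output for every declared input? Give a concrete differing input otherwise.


This is a faithful refactor — constant usage differs, plus min/max/abs usage differs, plus statement counts differ, plus local variable names differ, plus arithmetic usage differs, but the computed results match everywhere.
Spot check at x=1, y=-1, z=-3 — eval_a: t=180, then u=-178, then returns 358. eval_b: v=-3, then t=180, then u=-178, then p=180, then returns 358. Both give 358.
Sweeping the whole domain (75 inputs) finds no disagreement.
verdict: equivalent


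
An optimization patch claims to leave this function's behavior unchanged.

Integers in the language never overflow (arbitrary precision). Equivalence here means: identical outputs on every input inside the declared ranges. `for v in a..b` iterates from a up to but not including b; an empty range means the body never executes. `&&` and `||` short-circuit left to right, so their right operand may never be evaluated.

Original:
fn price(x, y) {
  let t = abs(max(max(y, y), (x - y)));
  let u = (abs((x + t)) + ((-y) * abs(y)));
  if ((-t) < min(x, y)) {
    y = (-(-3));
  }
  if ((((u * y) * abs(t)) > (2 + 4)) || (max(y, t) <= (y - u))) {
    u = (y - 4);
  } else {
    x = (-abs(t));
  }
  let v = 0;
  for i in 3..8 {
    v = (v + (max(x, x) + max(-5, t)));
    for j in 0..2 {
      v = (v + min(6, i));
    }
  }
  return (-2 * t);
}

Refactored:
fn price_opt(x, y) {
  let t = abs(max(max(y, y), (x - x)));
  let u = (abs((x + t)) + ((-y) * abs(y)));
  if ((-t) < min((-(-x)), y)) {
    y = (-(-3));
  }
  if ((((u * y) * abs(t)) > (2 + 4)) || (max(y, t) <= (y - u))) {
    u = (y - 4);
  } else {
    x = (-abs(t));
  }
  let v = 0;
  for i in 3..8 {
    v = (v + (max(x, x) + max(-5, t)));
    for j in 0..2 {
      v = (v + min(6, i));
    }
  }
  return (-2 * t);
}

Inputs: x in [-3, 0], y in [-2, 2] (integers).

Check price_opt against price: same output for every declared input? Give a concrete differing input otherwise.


Evaluate both at x=-3, y=-2.
price: t := 1 | u := 6 | ((-t) < min(x, y)): false | ((((u * y) * abs(t)) > (2 + 4)) || (max(y, t) <= (y - u))): false | x := -1 | v := 0 | iter i=3: | v := 0 | iter j=0: | v := 3 | iter j=1: | v := 6 | iter i=4: | v := 6 | iter j=0: | v := 10 | iter j=1: | v := 14 | iter i=5: | v := 14 | iter j=0: | v := 19 | iter j=1: | v := 24 | iter i=6: | v := 24 | iter j=0: | v := 30 | iter j=1: | v := 36 | iter i=7: | v := 36 | iter j=0: | v := 42 | iter j=1: | v := 48 | result -2
price_opt: t := 0 | u := 7 | ((-t) < min((-(-x)), y)): false | ((((u * y) * abs(t)) > (2 + 4)) || (max(y, t) <= (y - u))): false | x := 0 | v := 0 | iter i=3: | v := 0 | iter j=0: | v := 3 | iter j=1: | v := 6 | iter i=4: | v := 6 | iter j=0: | v := 10 | iter j=1: | v := 14 | iter i=5: | v := 14 | iter j=0: | v := 19 | iter j=1: | v := 24 | iter i=6: | v := 24 | iter j=0: | v := 30 | iter j=1: | v := 36 | iter i=7: | v := 36 | iter j=0: | v := 42 | iter j=1: | v := 48 | result 0
-2 against 0: the behavior changed.
verdict: not equivalent; witness: x=-3, y=-2


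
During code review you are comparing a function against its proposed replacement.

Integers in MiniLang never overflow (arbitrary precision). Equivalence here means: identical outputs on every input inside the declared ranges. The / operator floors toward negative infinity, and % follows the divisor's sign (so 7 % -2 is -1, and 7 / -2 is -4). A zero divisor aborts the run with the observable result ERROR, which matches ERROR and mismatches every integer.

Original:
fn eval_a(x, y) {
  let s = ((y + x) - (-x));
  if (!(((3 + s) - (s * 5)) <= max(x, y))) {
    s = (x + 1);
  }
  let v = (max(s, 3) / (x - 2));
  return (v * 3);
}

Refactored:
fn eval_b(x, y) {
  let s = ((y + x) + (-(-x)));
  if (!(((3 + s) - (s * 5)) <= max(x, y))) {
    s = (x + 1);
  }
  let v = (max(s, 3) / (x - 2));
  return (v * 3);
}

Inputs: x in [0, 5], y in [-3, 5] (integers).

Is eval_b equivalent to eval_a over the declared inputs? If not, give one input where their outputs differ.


Side by side, the visible changes include: arithmetic usage differs.
As a probe, take x=0, y=-2: eval_a runs s becomes -2; next (!(((3 + s) - (s * 5)) <= max(x, y))) evaluates to true; next s becomes 1; next v becomes -2; next final value -6; eval_b runs s becomes -2; next (!(((3 + s) - (s * 5)) <= max(x, y))) evaluates to true; next s becomes 1; next v becomes -2; next final value -6; both end at -6.
Checked all 54 inputs in the declared domain: the outputs agree on every one.
verdict: equivalent


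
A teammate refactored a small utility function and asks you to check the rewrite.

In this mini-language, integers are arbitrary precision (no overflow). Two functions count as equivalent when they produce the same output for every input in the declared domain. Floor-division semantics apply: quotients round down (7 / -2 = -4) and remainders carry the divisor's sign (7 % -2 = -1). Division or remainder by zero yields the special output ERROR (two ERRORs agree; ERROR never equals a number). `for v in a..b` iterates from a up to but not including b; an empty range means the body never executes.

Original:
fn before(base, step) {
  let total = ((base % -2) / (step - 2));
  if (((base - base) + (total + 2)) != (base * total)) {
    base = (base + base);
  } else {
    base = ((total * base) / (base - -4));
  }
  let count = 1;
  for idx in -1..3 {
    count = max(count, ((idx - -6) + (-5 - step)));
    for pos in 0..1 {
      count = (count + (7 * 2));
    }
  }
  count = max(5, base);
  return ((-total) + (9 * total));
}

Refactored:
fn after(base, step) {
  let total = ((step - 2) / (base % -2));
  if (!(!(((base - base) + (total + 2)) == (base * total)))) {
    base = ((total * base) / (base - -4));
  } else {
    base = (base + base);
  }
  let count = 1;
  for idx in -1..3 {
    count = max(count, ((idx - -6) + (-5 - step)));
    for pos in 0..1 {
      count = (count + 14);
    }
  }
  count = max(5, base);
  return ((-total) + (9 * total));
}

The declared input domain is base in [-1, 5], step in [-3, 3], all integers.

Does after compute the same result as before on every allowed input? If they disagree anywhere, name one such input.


Evaluate both at base=-1, step=-3.
before: total becomes 0; next (((base - base) + (total + 2)) != (base * total)) evaluates to true; next base becomes -2; next count becomes 1; next at idx=-1:; next count becomes 3; next at pos=0:; next count becomes 17; next at idx=0:; next count becomes 17; next at pos=0:; next count becomes 31; next at idx=1:; next count becomes 31; next at pos=0:; next count becomes 45; next at idx=2:; next count becomes 45; next at pos=0:; next count becomes 59; next count becomes 5; next final value 0
after: total becomes 5; next (!(!(((base - base) + (total + 2)) == (base * total)))) evaluates to false; next base becomes -2; next count becomes 1; next at idx=-1:; next count becomes 3; next at pos=0:; next count becomes 17; next at idx=0:; next count becomes 17; next at pos=0:; next count becomes 31; next at idx=1:; next count becomes 31; next at pos=0:; next count becomes 45; next at idx=2:; next count becomes 45; next at pos=0:; next count becomes 59; next count becomes 5; next final value 40
0 against 40: the behavior changed.
verdict: not equivalent; witness: base=-1, step=-3


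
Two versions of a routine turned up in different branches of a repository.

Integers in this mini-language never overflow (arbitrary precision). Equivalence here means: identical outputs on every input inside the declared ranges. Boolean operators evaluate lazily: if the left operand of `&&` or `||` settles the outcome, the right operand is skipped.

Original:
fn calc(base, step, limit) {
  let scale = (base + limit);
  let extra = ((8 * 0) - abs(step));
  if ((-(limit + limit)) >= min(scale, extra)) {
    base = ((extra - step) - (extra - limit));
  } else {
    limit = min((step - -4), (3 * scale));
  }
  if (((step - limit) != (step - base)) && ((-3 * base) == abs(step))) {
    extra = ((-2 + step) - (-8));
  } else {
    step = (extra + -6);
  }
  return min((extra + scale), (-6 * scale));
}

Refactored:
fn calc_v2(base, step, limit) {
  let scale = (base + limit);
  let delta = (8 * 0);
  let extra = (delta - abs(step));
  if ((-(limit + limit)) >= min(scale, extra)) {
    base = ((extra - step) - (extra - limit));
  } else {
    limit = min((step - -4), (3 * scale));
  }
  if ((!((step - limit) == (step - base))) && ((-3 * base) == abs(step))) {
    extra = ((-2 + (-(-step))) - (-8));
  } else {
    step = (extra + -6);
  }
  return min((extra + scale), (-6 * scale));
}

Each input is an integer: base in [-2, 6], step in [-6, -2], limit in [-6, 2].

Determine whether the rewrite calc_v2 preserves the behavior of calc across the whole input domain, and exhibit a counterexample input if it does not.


Although comparison usage differs, and statement counts differ, and boolean connective usage differs, and local variable names differ, 405/405 inputs agree.
verdict: equivalent


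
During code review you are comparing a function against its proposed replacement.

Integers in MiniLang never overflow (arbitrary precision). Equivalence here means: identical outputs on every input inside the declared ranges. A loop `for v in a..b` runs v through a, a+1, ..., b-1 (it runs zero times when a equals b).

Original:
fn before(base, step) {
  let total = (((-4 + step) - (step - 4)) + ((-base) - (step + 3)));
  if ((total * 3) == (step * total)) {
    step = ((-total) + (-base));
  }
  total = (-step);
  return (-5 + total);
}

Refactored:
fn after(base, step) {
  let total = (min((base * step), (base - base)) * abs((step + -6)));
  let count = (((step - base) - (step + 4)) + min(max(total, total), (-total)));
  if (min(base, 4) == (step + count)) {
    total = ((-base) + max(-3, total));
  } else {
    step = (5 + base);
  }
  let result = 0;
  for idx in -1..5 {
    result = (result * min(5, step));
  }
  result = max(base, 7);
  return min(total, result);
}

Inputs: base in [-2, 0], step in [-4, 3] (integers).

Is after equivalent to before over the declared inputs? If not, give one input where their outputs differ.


base=-2, step=-4 yields -1 from before but 0 from after.
verdict: not equivalent; witness: base=-2, step=-4


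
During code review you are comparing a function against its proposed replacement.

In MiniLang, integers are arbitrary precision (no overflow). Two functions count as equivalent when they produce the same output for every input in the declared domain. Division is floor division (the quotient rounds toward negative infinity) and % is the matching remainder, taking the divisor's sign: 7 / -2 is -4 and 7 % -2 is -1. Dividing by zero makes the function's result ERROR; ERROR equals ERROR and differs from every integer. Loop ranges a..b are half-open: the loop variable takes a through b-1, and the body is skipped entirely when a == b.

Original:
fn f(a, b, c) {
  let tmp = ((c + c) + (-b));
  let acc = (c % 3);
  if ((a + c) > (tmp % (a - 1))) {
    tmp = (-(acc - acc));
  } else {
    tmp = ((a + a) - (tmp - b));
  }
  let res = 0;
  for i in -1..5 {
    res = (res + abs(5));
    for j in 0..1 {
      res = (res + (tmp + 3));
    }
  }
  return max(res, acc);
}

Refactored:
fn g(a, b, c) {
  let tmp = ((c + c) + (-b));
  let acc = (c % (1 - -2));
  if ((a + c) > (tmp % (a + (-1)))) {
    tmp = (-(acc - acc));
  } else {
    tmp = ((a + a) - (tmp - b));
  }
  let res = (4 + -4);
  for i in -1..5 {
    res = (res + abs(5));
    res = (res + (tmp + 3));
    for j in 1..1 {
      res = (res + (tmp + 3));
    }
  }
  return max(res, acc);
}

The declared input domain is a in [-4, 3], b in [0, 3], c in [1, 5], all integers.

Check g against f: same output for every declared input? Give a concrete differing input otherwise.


Behavior is preserved: although constant usage differs, plus arithmetic usage differs, plus loop structure differs, plus statement counts differ, the outputs never diverge.
One worked example (a=-1, b=2, c=1) — f: tmp=0, then acc=1, then ((a + c) > (tmp % (a - 1))) is false, then tmp=0, then res=0, then (i=-1), then res=5, then (j=0), then res=8, then (i=0), then res=13, then (j=0), then res=16, then (i=1), then res=21, then (j=0), then res=24, then (i=2), then res=29, then (j=0), then res=32, then (i=3), then res=37, then (j=0), then res=40, then (i=4), then res=45, then (j=0), then res=48, then returns 48; g: tmp=0, then acc=1, then ((a + c) > (tmp % (a + (-1)))) is false, then tmp=0, then res=0, then (i=-1), then res=5, then res=8, then the loop over j runs zero times, then (i=0), then res=13, then res=16, then the loop over j runs zero times, then (i=1), then res=21, then res=24, then the loop over j runs zero times, then (i=2), then res=29, then res=32, then the loop over j runs zero times, then (i=3), then res=37, then res=40, then the loop over j runs zero times, then (i=4), then res=45, then res=48, then the loop over j runs zero times, then returns 48; agreement on 48.
Across all 160 domain points the two functions coincide.
verdict: equivalent


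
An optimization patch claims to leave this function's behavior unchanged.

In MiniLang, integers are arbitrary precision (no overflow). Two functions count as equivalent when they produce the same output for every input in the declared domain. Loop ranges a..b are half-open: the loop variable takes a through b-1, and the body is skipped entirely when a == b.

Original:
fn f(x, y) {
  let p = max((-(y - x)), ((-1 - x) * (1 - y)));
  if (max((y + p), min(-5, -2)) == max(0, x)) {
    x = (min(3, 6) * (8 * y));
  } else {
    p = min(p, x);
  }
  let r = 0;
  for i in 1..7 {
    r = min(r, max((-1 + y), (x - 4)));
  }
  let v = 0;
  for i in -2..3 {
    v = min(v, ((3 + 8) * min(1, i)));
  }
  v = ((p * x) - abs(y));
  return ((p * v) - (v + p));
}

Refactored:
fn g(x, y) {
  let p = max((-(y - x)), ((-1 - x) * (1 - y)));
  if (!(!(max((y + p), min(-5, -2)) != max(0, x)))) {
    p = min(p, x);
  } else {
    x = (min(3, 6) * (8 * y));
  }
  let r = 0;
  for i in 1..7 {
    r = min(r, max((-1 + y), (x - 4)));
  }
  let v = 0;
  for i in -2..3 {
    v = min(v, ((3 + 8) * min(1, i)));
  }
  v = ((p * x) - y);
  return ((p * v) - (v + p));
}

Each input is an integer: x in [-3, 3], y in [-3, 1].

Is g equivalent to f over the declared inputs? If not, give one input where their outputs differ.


Take x=-3, y=-3.
f: p=8, then (max((y + p), min(-5, -2)) == max(0, x)) is false, then p=-3, then r=0, then (i=1), then r=-4, then (i=2), then r=-4, then (i=3), then r=-4, then (i=4), then r=-4, then (i=5), then r=-4, then (i=6), then r=-4, then v=0, then (i=-2), then v=-22, then (i=-1), then v=-22, then (i=0), then v=-22, then (i=1), then v=-22, then (i=2), then v=-22, then v=6, then returns -21
g: p=8, then (!(!(max((y + p), min(-5, -2)) != max(0, x)))) is true, then p=-3, then r=0, then (i=1), then r=-4, then (i=2), then r=-4, then (i=3), then r=-4, then (i=4), then r=-4, then (i=5), then r=-4, then (i=6), then r=-4, then v=0, then (i=-2), then v=-22, then (i=-1), then v=-22, then (i=0), then v=-22, then (i=1), then v=-22, then (i=2), then v=-22, then v=12, then returns -45
-21 != -45, so the rewrite changes behavior.
verdict: not equivalent; witness: x=-3, y=-3


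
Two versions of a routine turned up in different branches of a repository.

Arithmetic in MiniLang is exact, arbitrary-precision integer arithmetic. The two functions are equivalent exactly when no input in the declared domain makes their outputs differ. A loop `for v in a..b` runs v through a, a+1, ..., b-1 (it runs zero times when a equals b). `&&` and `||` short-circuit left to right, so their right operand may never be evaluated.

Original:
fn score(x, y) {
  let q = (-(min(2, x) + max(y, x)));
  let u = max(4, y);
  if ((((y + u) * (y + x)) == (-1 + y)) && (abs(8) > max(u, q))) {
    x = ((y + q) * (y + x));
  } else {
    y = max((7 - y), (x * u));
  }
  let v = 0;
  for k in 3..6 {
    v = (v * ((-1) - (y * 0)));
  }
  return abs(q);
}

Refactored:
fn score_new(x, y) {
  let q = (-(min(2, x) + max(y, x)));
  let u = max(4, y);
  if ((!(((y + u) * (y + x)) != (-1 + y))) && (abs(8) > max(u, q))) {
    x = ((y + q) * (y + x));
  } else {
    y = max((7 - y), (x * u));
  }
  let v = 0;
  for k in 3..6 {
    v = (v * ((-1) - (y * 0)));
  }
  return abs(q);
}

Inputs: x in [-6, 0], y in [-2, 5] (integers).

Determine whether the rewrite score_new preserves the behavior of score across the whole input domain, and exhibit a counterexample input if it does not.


The two are interchangeable: boolean connective usage differs, comparison usage differs, and every declared input agrees.
Tracing x=-5, y=4: score: q=1, then u=4, then ((((y + u) * (y + x)) == (-1 + y)) && (abs(8) > max(u, q))) is false, then y=3, then v=0, then (k=3), then v=0, then (k=4), then v=0, then (k=5), then v=0, then returns 1 | score_new: q=1, then u=4, then ((!(((y + u) * (y + x)) != (-1 + y))) && (abs(8) > max(u, q))) is false, then y=3, then v=0, then (k=3), then v=0, then (k=4), then v=0, then (k=5), then v=0, then returns 1 — matching result 1.
Across all 56 domain points the two functions coincide.
verdict: equivalent


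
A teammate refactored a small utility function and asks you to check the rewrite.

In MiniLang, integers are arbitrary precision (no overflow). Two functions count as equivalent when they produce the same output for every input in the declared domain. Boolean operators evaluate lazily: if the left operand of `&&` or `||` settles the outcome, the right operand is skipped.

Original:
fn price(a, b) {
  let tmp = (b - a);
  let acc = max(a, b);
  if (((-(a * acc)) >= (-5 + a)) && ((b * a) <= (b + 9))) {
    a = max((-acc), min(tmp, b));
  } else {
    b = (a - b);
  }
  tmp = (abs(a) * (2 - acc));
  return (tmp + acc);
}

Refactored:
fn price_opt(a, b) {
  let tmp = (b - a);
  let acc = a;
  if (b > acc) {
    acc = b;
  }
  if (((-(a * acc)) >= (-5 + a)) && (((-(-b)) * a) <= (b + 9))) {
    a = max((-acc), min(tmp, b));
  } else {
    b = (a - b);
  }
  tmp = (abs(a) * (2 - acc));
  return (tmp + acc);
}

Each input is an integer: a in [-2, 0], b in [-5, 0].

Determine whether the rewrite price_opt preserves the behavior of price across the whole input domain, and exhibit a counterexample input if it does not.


Reading the diff, among the changes: statement counts differ; and min/max/abs usage differs; and comparison usage differs; and branching structure differs.
One worked example (a=-1, b=-1) — price: tmp := 0 | acc := -1 | (((-(a * acc)) >= (-5 + a)) && ((b * a) <= (b + 9))): true | a := 1 | tmp := 3 | result 2; price_opt: tmp := 0 | acc := -1 | (b > acc): false | (((-(a * acc)) >= (-5 + a)) && (((-(-b)) * a) <= (b + 9))): true | a := 1 | tmp := 3 | result 2; agreement on 2.
Every one of the 18 inputs gives matching results.
verdict: equivalent


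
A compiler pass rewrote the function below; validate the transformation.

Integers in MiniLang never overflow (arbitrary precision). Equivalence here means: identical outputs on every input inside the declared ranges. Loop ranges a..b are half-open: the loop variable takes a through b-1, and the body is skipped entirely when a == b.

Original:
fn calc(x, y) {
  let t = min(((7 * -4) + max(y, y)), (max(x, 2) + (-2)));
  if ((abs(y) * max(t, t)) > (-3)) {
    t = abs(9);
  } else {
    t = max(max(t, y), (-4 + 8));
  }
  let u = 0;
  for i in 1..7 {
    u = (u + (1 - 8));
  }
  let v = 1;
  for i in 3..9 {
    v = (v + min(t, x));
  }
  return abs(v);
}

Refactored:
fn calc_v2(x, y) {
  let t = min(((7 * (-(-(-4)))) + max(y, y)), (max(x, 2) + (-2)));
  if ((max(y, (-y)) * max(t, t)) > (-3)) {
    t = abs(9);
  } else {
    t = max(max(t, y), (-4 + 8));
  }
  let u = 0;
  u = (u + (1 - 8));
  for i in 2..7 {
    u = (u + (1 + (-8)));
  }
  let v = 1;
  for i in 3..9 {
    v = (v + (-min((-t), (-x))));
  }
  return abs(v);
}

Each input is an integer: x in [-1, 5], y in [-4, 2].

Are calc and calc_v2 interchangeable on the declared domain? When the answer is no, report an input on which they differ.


Not equivalent: x=-1, y=-4 separates them (5 vs 25).
calc: t = -32; ((abs(y) * max(t, t)) > (-3)) -> false; t = 4; u = 0; [i=1]; u = -7; [i=2]; u = -14; [i=3]; u = -21; [i=4]; u = -28; [i=5]; u = -35; [i=6]; u = -42; v = 1; [i=3]; v = 0; [i=4]; v = -1; [i=5]; v = -2; [i=6]; v = -3; [i=7]; v = -4; [i=8]; v = -5; return 5
calc_v2: t = -32; ((max(y, (-y)) * max(t, t)) > (-3)) -> false; t = 4; u = 0; u = -7; [i=2]; u = -14; [i=3]; u = -21; [i=4]; u = -28; [i=5]; u = -35; [i=6]; u = -42; v = 1; [i=3]; v = 5; [i=4]; v = 9; [i=5]; v = 13; [i=6]; v = 17; [i=7]; v = 21; [i=8]; v = 25; return 25
verdict: not equivalent; witness: x=-1, y=-4


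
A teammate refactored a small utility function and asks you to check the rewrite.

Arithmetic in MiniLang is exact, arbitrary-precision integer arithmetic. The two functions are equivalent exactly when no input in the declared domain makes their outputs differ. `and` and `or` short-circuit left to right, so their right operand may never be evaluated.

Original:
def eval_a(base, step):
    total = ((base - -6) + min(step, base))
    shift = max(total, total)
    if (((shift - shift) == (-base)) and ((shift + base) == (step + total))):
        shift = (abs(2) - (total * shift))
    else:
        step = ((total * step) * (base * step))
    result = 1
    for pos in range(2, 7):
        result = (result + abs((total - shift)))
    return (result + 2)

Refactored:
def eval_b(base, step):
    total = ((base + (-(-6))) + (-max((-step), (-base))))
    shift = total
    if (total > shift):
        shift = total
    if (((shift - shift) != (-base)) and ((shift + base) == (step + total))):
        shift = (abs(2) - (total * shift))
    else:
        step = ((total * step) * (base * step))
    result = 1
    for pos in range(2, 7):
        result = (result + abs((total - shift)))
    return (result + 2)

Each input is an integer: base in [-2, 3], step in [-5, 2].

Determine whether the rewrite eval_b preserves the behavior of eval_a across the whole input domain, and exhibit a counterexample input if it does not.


There is a counterexample at base=-2, step=-2: 3 on one side, 23 on the other.
eval_a: total = 2; shift = 2; (((shift - shift) == (-base)) and ((shift + base) == (step + total))) -> false; step = -16; result = 1; [pos=2]; result = 1; [pos=3]; result = 1; [pos=4]; result = 1; [pos=5]; result = 1; [pos=6]; result = 1; return 3
eval_b: total = 2; shift = 2; (total > shift) -> false; (((shift - shift) != (-base)) and ((shift + base) == (step + total))) -> true; shift = -2; result = 1; [pos=2]; result = 5; [pos=3]; result = 9; [pos=4]; result = 13; [pos=5]; result = 17; [pos=6]; result = 21; return 23
verdict: not equivalent; witness: base=-2, step=-2


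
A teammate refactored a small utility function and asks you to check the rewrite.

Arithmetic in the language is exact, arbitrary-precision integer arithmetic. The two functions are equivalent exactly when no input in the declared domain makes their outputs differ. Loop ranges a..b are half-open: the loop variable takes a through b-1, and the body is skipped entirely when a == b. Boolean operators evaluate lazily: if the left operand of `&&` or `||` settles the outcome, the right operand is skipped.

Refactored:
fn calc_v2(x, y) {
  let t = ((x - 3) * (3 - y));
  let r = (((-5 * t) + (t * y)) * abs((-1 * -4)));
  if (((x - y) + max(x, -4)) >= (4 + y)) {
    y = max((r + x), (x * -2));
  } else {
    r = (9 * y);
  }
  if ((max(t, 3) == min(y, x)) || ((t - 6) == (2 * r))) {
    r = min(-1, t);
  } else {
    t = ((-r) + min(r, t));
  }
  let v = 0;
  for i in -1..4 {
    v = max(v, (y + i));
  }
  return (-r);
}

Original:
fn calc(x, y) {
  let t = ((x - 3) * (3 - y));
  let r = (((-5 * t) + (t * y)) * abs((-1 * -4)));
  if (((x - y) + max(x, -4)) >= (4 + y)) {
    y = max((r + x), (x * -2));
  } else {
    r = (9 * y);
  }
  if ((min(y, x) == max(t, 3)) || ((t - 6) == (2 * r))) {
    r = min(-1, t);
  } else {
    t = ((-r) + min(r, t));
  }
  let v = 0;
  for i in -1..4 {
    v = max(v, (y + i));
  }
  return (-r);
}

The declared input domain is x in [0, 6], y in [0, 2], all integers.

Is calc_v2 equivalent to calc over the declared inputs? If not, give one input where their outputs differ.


This is a faithful refactor — same computation, different form, but the computed results match everywhere.
Tracing x=6, y=2: calc: t becomes 3; next r becomes -36; next (((x - y) + max(x, -4)) >= (4 + y)) evaluates to true; next y becomes -12; next ((min(y, x) == max(t, 3)) || ((t - 6) == (2 * r))) evaluates to false; next t becomes 0; next v becomes 0; next at i=-1:; next v becomes 0; next at i=0:; next v becomes 0; next at i=1:; next v becomes 0; next at i=2:; next v becomes 0; next at i=3:; next v becomes 0; next final value 36 | calc_v2: t becomes 3; next r becomes -36; next (((x - y) + max(x, -4)) >= (4 + y)) evaluates to true; next y becomes -12; next ((max(t, 3) == min(y, x)) || ((t - 6) == (2 * r))) evaluates to false; next t becomes 0; next v becomes 0; next at i=-1:; next v becomes 0; next at i=0:; next v becomes 0; next at i=1:; next v becomes 0; next at i=2:; next v becomes 0; next at i=3:; next v becomes 0; next final value 36 — matching result 36.
Every one of the 21 inputs gives matching results.
verdict: equivalent


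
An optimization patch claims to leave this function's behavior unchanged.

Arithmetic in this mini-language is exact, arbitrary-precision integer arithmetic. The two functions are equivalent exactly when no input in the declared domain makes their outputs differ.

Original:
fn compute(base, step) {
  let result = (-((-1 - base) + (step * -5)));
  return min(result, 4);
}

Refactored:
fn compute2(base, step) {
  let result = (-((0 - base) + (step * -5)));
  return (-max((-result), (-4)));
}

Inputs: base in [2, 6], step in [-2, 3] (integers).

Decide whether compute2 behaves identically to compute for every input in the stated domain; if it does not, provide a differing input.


Not equivalent: base=2, step=-2 separates them (-7 vs -8).
compute: result=-7, then returns -7
compute2: result=-8, then returns -8
verdict: not equivalent; witness: base=2, step=-2


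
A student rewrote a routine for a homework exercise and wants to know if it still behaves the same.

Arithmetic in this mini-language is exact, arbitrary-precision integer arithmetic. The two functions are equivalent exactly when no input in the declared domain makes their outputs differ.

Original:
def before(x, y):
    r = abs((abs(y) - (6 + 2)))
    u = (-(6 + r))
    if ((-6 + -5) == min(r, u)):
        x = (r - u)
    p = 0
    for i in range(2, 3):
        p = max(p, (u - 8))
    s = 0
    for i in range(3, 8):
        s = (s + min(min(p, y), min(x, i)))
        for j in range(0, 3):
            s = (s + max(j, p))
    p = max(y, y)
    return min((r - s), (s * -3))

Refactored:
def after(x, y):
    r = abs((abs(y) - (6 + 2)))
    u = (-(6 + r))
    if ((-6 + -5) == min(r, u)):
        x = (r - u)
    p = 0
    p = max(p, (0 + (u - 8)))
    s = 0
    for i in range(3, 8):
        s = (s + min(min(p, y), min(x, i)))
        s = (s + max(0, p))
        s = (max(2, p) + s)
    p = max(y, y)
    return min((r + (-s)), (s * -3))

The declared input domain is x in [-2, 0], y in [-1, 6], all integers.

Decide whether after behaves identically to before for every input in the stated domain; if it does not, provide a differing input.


Not equivalent: x=-2, y=-1 separates them (-15 vs 0).
before: r=7, then u=-13, then ((-6 + -5) == min(r, u)) is false, then p=0, then (i=2), then p=0, then s=0, then (i=3), then s=-2, then (j=0), then s=-2, then (j=1), then s=-1, then (j=2), then s=1, then (i=4), then s=-1, then (j=0), then s=-1, then (j=1), then s=0, then (j=2), then s=2, then (i=5), then s=0, then (j=0), then s=0, then (j=1), then s=1, then (j=2), then s=3, then (i=6), then s=1, then (j=0), then s=1, then (j=1), then s=2, then (j=2), then s=4, then (i=7), then s=2, then (j=0), then s=2, then (j=1), then s=3, then (j=2), then s=5, then p=-1, then returns -15
after: r=7, then u=-13, then ((-6 + -5) == min(r, u)) is false, then p=0, then p=0, then s=0, then (i=3), then s=-2, then s=-2, then s=0, then (i=4), then s=-2, then s=-2, then s=0, then (i=5), then s=-2, then s=-2, then s=0, then (i=6), then s=-2, then s=-2, then s=0, then (i=7), then s=-2, then s=-2, then s=0, then p=-1, then returns 0
verdict: not equivalent; witness: x=-2, y=-1


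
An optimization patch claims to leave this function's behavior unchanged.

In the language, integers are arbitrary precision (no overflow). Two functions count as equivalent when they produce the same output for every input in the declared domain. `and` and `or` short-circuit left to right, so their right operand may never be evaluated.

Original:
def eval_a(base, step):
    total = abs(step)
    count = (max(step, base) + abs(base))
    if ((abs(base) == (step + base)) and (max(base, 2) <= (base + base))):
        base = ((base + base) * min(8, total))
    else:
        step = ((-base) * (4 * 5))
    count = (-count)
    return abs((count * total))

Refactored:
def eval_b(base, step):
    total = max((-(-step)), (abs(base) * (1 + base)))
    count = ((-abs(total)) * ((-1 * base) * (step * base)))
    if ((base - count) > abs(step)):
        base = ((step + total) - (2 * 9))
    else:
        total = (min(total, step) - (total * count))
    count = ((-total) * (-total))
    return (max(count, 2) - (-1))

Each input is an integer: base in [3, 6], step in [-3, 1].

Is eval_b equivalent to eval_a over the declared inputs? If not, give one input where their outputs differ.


At base=3, step=-3: eval_a gives 18, eval_b gives 145.
verdict: not equivalent; witness: base=3, step=-3


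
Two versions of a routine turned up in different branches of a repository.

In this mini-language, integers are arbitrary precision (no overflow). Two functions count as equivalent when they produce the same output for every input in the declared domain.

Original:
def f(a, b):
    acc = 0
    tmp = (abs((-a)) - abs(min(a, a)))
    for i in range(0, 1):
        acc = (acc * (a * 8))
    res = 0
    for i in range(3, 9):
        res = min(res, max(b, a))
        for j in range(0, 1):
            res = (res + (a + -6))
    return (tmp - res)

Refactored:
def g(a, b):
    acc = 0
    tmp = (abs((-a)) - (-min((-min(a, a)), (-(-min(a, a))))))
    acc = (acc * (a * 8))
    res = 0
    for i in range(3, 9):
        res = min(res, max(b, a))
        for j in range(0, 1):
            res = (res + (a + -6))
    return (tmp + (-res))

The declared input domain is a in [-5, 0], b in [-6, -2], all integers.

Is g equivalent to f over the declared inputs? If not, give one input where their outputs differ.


Differences: min/max/abs usage differs; and arithmetic usage differs; and loop structure differs; and statement counts differ — yet all 30 inputs agree.
verdict: equivalent


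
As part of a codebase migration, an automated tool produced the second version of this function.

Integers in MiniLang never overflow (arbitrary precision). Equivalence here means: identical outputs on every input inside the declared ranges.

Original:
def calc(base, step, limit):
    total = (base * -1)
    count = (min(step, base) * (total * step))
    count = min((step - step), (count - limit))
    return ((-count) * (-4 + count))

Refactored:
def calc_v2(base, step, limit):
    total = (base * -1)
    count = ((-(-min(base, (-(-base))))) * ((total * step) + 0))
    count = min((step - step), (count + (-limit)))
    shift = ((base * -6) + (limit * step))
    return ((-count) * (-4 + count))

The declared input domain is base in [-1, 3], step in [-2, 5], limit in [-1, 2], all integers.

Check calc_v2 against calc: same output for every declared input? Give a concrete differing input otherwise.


At base=1, step=-2, limit=-1: calc gives -21, calc_v2 gives 0.
verdict: not equivalent; witness: base=1, step=-2, limit=-1


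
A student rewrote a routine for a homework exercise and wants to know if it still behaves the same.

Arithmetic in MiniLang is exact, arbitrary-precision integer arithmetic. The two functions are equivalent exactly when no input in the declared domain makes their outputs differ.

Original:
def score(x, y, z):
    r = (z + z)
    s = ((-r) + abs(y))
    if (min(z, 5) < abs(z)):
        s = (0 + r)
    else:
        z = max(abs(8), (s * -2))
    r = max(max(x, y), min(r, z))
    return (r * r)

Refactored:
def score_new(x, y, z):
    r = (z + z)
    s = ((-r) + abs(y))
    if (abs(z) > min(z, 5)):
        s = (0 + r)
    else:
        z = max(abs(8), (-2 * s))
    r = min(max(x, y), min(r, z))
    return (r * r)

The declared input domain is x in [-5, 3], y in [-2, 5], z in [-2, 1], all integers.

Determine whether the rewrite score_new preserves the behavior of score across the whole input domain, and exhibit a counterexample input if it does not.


x=-5, y=-2, z=-2 yields 4 from score but 16 from score_new.
verdict: not equivalent; witness: x=-5, y=-2, z=-2
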